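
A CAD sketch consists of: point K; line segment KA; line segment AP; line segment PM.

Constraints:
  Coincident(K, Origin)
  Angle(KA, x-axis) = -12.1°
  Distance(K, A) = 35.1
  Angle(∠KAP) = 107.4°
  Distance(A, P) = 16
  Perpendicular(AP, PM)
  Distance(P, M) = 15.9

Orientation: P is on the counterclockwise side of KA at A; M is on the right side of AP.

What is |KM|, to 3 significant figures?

56.1

∠KAP = 107.4°, so AP runs at -12.1° + (180° − 107.4°) = 60.5° from the x-axis; with |AP| = 16.0, P = A + 16.0·(cos 60.5°, sin 60.5°) = (42.2, 6.57). The perpendicularity gives PM at right angles to AP; with |PM| = 15.9 on the right of AP, M = P + 15.9·(0.870, -0.492) = (56.0, -1.26). Then |KM| = |M − K| = 56.1.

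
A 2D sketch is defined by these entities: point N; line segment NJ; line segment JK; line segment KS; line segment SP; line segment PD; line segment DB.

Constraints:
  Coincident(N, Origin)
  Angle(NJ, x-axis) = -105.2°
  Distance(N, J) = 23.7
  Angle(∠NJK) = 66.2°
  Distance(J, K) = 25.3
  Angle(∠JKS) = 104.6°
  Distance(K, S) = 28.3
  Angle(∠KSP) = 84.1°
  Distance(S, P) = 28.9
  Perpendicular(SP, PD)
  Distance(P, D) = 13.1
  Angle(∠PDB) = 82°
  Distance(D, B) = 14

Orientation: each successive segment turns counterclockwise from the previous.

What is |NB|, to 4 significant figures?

7.016

N is at the origin; NJ runs at -105.2° with length 23.7, so J = (-6.214, -22.87). ∠NJK = 66.2° gives JK at 8.600° from the x-axis; with |JK| = 25.3, K = (18.80, -19.09). ∠JKS = 104.6° gives KS at 84.00° from the x-axis; with |KS| = 28.3, S = (21.76, 9.057). ∠KSP = 84.1° gives SP at 179.9° from the x-axis; with |SP| = 28.9, P = (-7.140, 9.108). The perpendicularity gives PD at right angles to SP, so PD runs at -90.10°; with |PD| = 13.1, D = (-7.163, -3.992). ∠PDB = 82.0° gives DB at 7.900° from the x-axis; with |DB| = 14.0, B = (6.704, -2.068). Then |NB| = |B − N| = 7.016.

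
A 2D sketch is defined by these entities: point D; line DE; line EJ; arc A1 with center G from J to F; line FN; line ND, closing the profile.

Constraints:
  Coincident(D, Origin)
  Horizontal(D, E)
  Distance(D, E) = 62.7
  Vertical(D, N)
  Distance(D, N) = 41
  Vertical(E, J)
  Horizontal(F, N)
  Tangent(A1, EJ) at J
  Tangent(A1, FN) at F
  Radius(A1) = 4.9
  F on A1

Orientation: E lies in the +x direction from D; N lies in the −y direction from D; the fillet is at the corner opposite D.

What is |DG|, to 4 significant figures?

68.15

D is at the origin; DE is horizontal with |DE| = 62.7 and E on the +x side, so E = (62.70, 0.000). D and N share the same x with |DN| = 41.0 and N on the −y side, so N = (0.000, -41.00). The virtual corner opposite D is at (62.70, -41.00). The tangent condition forces GJ to be normal to EJ and the tangent condition forces GF to be normal to FN, with radius 4.9, so the center G sits 4.9 in from both sides at G = (57.80, -36.10). Then |DG| = |G − D| = 68.15.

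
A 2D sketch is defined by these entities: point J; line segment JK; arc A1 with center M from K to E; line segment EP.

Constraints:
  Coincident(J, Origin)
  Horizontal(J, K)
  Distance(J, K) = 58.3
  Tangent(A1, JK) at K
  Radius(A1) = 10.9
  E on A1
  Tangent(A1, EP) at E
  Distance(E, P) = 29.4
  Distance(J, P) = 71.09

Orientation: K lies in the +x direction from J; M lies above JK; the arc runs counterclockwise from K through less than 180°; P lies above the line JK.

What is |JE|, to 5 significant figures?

70.016

Checks: |ME| = 10.90 ✓; ∠(ME, EP) = 90.00° ✓; |EP| = 29.40 ✓; |JP| = 71.09 ✓.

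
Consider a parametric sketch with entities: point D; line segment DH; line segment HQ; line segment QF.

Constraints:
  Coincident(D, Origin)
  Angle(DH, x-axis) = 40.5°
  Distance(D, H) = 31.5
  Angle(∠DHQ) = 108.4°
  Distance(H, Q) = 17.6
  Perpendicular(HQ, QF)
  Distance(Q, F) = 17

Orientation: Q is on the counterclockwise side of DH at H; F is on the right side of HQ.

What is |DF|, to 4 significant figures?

54.38

D is at the origin; DH runs at 40.5° with length 31.5, so H = 31.5·(cos 40.5°, sin 40.5°) = (23.95, 20.46). ∠DHQ = 108.4°, so HQ runs at 40.5° + (180° − 108.4°) = 112.1° from the x-axis; with |HQ| = 17.6, Q = H + 17.6·(cos 112.1°, sin 112.1°) = (17.33, 36.76). HQ is perpendicular to QF; with |QF| = 17.0 on the right of HQ, F = Q + 17.0·(0.9265, 0.3762) = (33.08, 43.16). Then |DF| = |F − D| = 54.38.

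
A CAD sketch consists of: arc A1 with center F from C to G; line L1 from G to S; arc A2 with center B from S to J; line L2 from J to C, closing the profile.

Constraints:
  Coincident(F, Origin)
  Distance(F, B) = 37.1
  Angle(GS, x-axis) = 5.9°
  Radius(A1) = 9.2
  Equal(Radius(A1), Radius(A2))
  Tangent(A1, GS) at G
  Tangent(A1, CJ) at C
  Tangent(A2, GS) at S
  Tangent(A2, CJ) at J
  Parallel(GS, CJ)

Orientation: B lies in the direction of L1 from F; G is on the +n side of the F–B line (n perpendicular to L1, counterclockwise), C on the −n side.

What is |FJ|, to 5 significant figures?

38.224

The slot axis is L1's direction at 5.9°, so u = (cos 5.9°, sin 5.9°) = (0.99470, 0.10279) and n = (−sin 5.9°, cos 5.9°) = (-0.10279, 0.99470). F is at the origin and B lies 37.1 along u from F, so B = 37.1·u = (36.903, 3.8136). Tangency of A1 to both parallel lines with radius 9.2 puts G and C at F ± 9.2·n: G = (-0.94569, 9.1513), C = (0.94569, -9.1513). Equal radii place S and J the same way about B: S = B + 9.2·n = (35.958, 12.965), J = B − 9.2·n = (37.849, -5.3377). Then |FJ| = |J − F| = 38.224.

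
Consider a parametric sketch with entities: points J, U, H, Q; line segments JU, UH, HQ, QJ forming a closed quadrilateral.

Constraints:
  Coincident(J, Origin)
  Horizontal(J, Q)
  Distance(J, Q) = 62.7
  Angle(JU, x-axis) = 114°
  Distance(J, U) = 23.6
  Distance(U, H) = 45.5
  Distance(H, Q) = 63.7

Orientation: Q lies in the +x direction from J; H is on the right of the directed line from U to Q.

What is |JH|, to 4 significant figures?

22.37

J is at the origin; JQ is horizontal with |JQ| = 62.7 and Q in +x, so Q = (62.7, 0). JU runs at 114.0° with |JU| = 23.6, so U = (-9.599, 21.56). H is determined by |UH| = 45.5 and |HQ| = 63.7 together: it lies at the intersection of circle(U, 45.5) and circle(Q, 63.7). With |UQ| = 75.45, the foot of the radical line on UQ is 24.55 from U and the perpendicular offset is √(45.5² − 24.55²) = 38.31. Taking the right-of-UQ solution: H = (2.981, -22.17).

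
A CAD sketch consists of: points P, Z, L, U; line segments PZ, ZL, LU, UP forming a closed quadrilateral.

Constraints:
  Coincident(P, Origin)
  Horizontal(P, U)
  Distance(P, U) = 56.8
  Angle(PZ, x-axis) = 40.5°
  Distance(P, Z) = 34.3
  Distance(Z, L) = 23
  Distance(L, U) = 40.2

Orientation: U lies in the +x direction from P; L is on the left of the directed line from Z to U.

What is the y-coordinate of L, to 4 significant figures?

37.78

P is at the origin; P and U share the same y with |PU| = 56.8 and U in +x, so U = (56.8, 0). PZ runs at 40.5° with |PZ| = 34.3, so Z = (26.08, 22.28). L is determined by |ZL| = 23.0 and |LU| = 40.2 together: it lies at the intersection of circle(Z, 23.0) and circle(U, 40.2). With |ZU| = 37.95, the foot of the radical line on ZU is 4.649 from Z and the perpendicular offset is √(23.0² − 4.649²) = 22.53. Taking the left-of-ZU solution: L = (43.07, 37.78).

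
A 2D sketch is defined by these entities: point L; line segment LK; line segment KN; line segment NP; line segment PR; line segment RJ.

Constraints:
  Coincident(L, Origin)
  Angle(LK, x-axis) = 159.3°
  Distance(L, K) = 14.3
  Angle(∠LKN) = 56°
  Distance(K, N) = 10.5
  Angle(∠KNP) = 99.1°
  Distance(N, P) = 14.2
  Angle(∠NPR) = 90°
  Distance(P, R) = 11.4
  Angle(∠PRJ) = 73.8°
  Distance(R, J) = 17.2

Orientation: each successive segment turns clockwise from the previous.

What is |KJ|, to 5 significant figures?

3.8233

∠NPR = 90.0° gives PR at -135.60° from the x-axis; with |PR| = 11.4, R = (-3.0172, -6.9995). ∠PRJ = 73.8° gives RJ at 118.20° from the x-axis; with |RJ| = 17.2, J = (-11.145, 8.1589). Then |KJ| = |J − K| = 3.8233.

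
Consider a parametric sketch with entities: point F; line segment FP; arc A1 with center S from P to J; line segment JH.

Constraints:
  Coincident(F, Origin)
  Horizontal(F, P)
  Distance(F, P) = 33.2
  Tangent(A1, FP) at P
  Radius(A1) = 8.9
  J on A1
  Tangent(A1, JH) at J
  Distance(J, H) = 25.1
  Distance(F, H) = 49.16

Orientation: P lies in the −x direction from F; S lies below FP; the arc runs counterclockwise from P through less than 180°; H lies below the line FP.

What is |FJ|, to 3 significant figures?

43.3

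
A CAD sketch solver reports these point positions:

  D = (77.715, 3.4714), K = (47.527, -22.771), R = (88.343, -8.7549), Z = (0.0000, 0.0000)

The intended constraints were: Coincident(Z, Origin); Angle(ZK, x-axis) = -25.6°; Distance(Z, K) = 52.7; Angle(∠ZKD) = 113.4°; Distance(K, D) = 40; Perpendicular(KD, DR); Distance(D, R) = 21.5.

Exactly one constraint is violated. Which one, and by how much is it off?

Distance(D, R) = 21.5 — off by 5.30.

Z = (0.00, 0.00) ✓; ZK at -25.60° ✓; |ZK| = 52.70 ✓; ∠ZKD = 113.4° ✓; |KD| = 40.00 ✓; ∠(KD, DR) = 90.00° ✓; |DR| = 16.20 ✗.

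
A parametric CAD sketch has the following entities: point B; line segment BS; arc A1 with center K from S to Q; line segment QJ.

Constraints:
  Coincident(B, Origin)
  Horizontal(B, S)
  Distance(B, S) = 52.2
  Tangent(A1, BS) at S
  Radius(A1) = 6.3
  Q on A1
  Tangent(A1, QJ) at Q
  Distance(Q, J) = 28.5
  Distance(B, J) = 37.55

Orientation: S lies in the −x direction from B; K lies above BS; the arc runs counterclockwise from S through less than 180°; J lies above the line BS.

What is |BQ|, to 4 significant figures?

47.45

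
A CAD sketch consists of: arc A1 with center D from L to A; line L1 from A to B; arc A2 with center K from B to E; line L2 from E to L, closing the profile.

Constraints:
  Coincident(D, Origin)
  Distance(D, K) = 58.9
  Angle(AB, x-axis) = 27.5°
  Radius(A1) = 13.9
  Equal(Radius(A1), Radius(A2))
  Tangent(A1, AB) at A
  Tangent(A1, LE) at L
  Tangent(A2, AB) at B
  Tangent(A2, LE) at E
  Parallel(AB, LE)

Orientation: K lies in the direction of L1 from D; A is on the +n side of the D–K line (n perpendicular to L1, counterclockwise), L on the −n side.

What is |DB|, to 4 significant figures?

60.52

Tangency of A1 to both parallel lines with radius 13.9 puts A and L at D ± 13.9·n: A = (-6.418, 12.33), L = (6.418, -12.33). Equal radii place B and E the same way about K: B = K + 13.9·n = (45.83, 39.53), E = K − 13.9·n = (58.66, 14.87). Then |DB| = |B − D| = 60.52.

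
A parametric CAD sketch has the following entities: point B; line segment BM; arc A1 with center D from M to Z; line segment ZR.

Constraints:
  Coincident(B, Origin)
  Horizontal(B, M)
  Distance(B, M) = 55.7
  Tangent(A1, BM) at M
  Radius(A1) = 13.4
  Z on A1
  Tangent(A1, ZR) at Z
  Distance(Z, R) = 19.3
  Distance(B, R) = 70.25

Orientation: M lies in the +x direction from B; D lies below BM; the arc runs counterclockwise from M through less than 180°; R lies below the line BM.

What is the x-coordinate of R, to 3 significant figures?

60.0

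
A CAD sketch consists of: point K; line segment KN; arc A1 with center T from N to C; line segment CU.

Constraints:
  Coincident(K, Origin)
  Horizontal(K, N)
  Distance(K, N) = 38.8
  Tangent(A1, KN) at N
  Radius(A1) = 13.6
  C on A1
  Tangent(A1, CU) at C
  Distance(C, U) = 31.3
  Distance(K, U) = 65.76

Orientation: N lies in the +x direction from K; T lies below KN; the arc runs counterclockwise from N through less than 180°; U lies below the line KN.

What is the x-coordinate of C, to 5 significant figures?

27.762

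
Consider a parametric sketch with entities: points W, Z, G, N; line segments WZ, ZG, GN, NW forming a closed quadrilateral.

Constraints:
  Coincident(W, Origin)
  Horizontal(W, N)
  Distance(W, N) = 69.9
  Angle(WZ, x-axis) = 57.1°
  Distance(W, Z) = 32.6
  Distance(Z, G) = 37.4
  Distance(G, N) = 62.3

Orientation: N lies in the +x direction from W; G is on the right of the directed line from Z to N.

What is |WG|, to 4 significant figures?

12.05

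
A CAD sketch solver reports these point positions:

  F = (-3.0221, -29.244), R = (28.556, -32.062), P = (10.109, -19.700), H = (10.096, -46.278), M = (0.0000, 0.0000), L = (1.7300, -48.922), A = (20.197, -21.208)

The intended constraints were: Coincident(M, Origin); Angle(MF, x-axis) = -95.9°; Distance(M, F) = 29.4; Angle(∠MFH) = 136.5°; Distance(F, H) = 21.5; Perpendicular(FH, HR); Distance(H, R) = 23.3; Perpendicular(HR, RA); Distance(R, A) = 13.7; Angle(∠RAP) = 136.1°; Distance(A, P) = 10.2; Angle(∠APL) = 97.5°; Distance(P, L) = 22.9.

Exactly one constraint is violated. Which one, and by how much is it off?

Distance(P, L) = 22.9 — off by 7.50.

M = (0.00, 0.00) ✓; MF at -95.90° ✓; |MF| = 29.40 ✓; ∠MFH = 136.5° ✓; |FH| = 21.50 ✓; ∠(FH, HR) = 90.00° ✓; |HR| = 23.30 ✓; ∠(HR, RA) = 90.00° ✓; |RA| = 13.70 ✓; ∠RAP = 136.1° ✓; |AP| = 10.20 ✓; ∠APL = 97.50° ✓; |PL| = 30.40 ✗.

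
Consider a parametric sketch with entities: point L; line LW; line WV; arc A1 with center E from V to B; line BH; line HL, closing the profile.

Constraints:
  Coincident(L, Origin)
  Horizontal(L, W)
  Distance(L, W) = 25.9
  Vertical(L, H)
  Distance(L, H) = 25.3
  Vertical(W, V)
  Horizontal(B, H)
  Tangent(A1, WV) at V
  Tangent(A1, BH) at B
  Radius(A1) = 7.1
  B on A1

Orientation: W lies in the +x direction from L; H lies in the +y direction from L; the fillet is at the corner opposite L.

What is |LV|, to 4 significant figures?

31.66

The virtual corner opposite L is at (25.90, 25.30). A1 meets WV tangentially, so EV is at right angles to WV and since A1 is tangent to BH there, EB ⟂ BH, with radius 7.1, so the center E sits 7.1 in from both sides at E = (18.80, 18.20). That places the tangent points at V = (25.90, 18.20) on WV and B = (18.80, 25.30) on BH. Then |LV| = |V − L| = 31.66.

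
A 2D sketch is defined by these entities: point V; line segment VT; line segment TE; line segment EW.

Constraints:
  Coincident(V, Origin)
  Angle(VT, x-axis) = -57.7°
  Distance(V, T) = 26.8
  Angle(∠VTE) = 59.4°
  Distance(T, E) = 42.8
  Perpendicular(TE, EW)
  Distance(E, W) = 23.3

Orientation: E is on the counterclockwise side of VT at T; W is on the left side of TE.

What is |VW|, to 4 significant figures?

29.16

V is at the origin; VT runs at -57.7° with length 26.8, so T = 26.8·(cos -57.7°, sin -57.7°) = (14.32, -22.65). ∠VTE = 59.4°, so TE runs at -57.7° + (180° − 59.4°) = 62.90° from the x-axis; with |TE| = 42.8, E = T + 42.8·(cos 62.90°, sin 62.90°) = (33.82, 15.45). TE is perpendicular to EW; with |EW| = 23.3 on the left of TE, W = E + 23.3·(-0.8902, 0.4555) = (13.08, 26.06). Then |VW| = |W − V| = 29.16.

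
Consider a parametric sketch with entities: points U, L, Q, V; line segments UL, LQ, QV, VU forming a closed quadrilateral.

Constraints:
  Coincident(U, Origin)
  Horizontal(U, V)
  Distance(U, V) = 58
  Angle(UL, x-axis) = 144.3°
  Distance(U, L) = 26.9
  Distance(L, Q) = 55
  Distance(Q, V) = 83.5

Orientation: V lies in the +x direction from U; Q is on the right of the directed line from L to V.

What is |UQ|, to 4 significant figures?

42.07

U is at the origin; U and V share the same y with |UV| = 58.0 and V in +x, so V = (58.0, 0). UL runs at 144.3° with |UL| = 26.9, so L = (-21.85, 15.70). Q is determined by |LQ| = 55.0 and |QV| = 83.5 together: it lies at the intersection of circle(L, 55.0) and circle(V, 83.5). With |LV| = 81.37, the foot of the radical line on LV is 16.43 from L and the perpendicular offset is √(55.0² − 16.43²) = 52.49. Taking the right-of-LV solution: Q = (-15.85, -38.97).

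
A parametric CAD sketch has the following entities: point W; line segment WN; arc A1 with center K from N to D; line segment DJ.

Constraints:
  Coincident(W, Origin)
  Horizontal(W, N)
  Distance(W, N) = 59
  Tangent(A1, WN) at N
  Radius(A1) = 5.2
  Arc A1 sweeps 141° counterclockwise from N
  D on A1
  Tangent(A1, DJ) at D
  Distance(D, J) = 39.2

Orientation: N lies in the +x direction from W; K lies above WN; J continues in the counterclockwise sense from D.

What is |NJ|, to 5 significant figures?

43.466

On A1, N sits at bearing -90° from K; a 141° counterclockwise sweep puts D at bearing 51°, so D = K + 5.2·(cos 51°, sin 51°) = (62.272, 9.2412). The tangent condition forces KD to be normal to DJ, so DJ runs along (−sin 51°, cos 51°); with |DJ| = 39.2, J = (31.808, 33.911). Then |NJ| = |J − N| = 43.466.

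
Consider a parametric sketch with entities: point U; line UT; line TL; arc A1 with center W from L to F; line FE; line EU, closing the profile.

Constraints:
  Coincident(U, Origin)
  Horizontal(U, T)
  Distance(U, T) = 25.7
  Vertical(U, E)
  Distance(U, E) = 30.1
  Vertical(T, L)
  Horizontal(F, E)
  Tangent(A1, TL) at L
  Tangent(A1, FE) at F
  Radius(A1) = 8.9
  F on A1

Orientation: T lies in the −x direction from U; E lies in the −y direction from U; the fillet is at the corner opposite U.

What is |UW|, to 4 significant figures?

27.05

U is at the origin; U and T share the same y with |UT| = 25.7 and T on the −x side, so T = (-25.70, 0.000). UE is vertical with |UE| = 30.1 and E on the −y side, so E = (0.000, -30.10). The virtual corner opposite U is at (-25.70, -30.10). A1 meets TL tangentially, so WL is at right angles to TL and A1 meets FE tangentially, so WF is at right angles to FE, with radius 8.9, so the center W sits 8.9 in from both sides at W = (-16.80, -21.20). Then |UW| = |W − U| = 27.05.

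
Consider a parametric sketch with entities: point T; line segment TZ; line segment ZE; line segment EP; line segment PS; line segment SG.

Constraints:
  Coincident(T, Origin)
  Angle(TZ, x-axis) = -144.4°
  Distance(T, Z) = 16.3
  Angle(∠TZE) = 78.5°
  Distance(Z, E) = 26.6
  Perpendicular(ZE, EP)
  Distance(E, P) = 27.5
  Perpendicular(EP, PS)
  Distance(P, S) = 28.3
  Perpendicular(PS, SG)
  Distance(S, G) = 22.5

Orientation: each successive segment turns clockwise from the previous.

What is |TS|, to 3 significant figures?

12.5

T is at the origin; TZ runs at -144.4° with length 16.3, so Z = (-13.3, -9.49). ∠TZE = 78.5° gives ZE at 114° from the x-axis; with |ZE| = 26.6, E = (-24.1, 14.8). The perpendicularity gives EP at right angles to ZE, so EP runs at 24.1°; with |EP| = 27.5, P = (0.988, 26.0). EP ⟂ PS, so PS runs at -65.9°; with |PS| = 28.3, S = (12.5, 0.189). Then |TS| = |S − T| = 12.5.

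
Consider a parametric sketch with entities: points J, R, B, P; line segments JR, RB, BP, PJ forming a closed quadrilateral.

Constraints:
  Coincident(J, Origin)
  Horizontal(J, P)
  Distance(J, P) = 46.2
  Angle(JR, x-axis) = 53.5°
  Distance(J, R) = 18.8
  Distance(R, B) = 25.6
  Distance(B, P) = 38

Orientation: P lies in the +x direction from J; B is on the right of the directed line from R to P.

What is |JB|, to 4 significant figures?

14.23

Checks: |RB| = 25.60 ✓; |BP| = 38.00 ✓.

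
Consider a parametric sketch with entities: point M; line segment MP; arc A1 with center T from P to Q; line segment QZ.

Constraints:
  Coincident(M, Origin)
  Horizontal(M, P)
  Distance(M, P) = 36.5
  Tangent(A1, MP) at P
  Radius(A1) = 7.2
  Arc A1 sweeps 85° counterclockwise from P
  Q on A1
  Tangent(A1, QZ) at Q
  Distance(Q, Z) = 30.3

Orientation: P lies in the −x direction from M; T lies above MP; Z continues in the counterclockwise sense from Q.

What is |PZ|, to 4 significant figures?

38.04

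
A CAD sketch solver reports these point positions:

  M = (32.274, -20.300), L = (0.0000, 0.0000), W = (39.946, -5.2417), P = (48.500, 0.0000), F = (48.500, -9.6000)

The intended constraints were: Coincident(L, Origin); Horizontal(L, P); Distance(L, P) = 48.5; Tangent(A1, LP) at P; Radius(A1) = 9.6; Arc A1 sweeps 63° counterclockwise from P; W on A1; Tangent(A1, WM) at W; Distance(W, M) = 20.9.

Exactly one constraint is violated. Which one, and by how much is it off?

Distance(W, M) = 20.9 — off by 4.00.

L = (0.00, 0.00) ✓; L.y = 0.00, P.y = 0.00 ✓; |LP| = 48.50 ✓; ∠(FP, PL) = 90.00° ✓; |FP| = 9.600 ✓; bearing(F→W) − bearing(F→P) = 63.00° ✓; |FW| = 9.600 ✓; ∠(FW, WM) = 90.00° ✓; |WM| = 16.90 ✗.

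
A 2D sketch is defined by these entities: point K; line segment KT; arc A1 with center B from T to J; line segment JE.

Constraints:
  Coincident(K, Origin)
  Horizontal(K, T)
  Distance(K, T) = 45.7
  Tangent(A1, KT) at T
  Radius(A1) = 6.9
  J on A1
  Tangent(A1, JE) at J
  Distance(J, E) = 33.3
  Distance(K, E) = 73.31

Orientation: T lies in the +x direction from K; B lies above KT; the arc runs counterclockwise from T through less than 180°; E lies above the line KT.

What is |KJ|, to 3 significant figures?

52.3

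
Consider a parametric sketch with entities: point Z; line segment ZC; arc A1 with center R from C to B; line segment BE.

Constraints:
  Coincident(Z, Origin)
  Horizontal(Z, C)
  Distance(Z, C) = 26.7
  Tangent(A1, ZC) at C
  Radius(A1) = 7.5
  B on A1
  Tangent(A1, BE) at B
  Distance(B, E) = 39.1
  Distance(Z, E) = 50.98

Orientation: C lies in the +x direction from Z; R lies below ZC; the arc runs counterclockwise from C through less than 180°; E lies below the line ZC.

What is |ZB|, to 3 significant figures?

20.7

Checks: |RB| = 7.500 ✓; ∠(RB, BE) = 90.00° ✓; |BE| = 39.10 ✓; |ZE| = 50.98 ✓.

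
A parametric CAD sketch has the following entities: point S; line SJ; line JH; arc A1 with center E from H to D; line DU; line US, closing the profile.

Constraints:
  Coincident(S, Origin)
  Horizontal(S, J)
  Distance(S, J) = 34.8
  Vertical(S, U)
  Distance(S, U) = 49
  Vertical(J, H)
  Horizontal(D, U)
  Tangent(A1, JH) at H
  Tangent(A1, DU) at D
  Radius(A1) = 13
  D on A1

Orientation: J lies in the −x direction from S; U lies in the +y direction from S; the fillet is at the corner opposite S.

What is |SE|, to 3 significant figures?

42.1

S is at the origin; SJ is horizontal with |SJ| = 34.8 and J on the −x side, so J = (-34.8, 0.00). SU is vertical with |SU| = 49.0 and U on the +y side, so U = (0.00, 49.0). The virtual corner opposite S is at (-34.8, 49.0). Since A1 is tangent to JH there, EH ⟂ JH and tangency of A1 to DU means the radius ED is perpendicular to DU, with radius 13.0, so the center E sits 13.0 in from both sides at E = (-21.8, 36.0). Then |SE| = |E − S| = 42.1.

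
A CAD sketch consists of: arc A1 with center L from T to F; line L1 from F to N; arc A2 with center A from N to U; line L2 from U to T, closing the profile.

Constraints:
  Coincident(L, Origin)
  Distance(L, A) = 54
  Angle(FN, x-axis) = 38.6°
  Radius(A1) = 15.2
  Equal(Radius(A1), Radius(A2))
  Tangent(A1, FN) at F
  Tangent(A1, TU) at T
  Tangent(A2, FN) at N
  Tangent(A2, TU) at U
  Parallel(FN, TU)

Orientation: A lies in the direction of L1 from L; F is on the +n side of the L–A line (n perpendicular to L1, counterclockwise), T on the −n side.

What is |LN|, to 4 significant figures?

56.10

The slot axis is L1's direction at 38.6°, so u = (cos 38.6°, sin 38.6°) = (0.7815, 0.6239) and n = (−sin 38.6°, cos 38.6°) = (-0.6239, 0.7815). L is at the origin and A lies 54.0 along u from L, so A = 54.0·u = (42.20, 33.69). Tangency of A1 to both parallel lines with radius 15.2 puts F and T at L ± 15.2·n: F = (-9.483, 11.88), T = (9.483, -11.88). Equal radii place N and U the same way about A: N = A + 15.2·n = (32.72, 45.57), U = A − 15.2·n = (51.69, 21.81). Then |LN| = |N − L| = 56.10.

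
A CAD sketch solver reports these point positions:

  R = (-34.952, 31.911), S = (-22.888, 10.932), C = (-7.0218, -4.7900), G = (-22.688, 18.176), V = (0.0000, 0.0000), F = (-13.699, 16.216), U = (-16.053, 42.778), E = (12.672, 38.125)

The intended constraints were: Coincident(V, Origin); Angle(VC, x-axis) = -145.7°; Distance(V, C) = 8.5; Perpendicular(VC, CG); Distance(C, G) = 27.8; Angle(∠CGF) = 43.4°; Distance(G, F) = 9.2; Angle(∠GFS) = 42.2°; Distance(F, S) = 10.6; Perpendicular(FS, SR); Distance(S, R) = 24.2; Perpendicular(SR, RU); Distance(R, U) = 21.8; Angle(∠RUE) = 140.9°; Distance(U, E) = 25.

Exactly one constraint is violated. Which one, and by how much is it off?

Distance(U, E) = 25 — off by 4.10.

V = (0.00, 0.00) ✓; VC at -145.7° ✓; |VC| = 8.500 ✓; ∠(VC, CG) = 90.00° ✓; |CG| = 27.80 ✓; ∠CGF = 43.40° ✓; |GF| = 9.200 ✓; ∠GFS = 42.20° ✓; |FS| = 10.60 ✓; ∠(FS, SR) = 90.00° ✓; |SR| = 24.20 ✓; ∠(SR, RU) = 90.00° ✓; |RU| = 21.80 ✓; ∠RUE = 140.9° ✓; |UE| = 29.10 ✗.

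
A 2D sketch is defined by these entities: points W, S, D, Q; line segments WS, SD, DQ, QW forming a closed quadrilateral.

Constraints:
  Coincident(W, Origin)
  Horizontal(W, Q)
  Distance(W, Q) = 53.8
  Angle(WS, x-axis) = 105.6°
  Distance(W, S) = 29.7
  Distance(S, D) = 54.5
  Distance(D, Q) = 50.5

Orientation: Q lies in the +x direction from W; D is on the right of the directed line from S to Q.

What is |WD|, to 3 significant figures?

24.9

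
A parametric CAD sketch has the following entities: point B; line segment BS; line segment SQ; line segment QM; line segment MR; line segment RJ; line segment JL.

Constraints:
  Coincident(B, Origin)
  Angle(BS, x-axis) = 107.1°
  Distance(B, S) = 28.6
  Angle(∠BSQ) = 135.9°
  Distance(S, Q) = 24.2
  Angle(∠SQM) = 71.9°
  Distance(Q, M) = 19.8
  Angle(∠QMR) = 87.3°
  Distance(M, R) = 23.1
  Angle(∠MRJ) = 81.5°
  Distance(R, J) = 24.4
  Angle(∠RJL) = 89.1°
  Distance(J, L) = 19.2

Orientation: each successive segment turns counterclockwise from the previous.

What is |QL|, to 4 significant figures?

1.276

B is at the origin; BS runs at 107.1° with length 28.6, so S = (-8.410, 27.34). ∠BSQ = 135.9° gives SQ at 151.2° from the x-axis; with |SQ| = 24.2, Q = (-29.62, 38.99). ∠SQM = 71.9° gives QM at -100.7° from the x-axis; with |QM| = 19.8, M = (-33.29, 19.54). ∠QMR = 87.3° gives MR at -8.000° from the x-axis; with |MR| = 23.1, R = (-10.42, 16.32). ∠MRJ = 81.5° gives RJ at 90.50° from the x-axis; with |RJ| = 24.4, J = (-10.63, 40.72). ∠RJL = 89.1° gives JL at -178.6° from the x-axis; with |JL| = 19.2, L = (-29.82, 40.25). Then |QL| = |L − Q| = 1.276.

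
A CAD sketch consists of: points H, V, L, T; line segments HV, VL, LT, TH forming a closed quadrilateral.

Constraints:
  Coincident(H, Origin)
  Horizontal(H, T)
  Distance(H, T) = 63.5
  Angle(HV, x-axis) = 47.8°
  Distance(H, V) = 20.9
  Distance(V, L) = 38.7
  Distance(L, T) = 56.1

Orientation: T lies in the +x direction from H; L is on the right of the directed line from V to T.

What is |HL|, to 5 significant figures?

26.298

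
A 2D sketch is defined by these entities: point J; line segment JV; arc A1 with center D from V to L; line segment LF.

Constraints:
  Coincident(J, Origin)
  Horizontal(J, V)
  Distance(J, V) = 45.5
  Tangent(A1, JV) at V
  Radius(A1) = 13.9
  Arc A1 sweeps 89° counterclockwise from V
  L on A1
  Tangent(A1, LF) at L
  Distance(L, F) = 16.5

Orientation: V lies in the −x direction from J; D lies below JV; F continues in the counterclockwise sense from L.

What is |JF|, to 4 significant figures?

66.87

On A1, V sits at bearing 90° from D; an 89° counterclockwise sweep puts L at bearing 179°, so L = D + 13.9·(cos 179°, sin 179°) = (-59.40, -13.66). The tangent condition forces DL to be normal to LF, so LF runs along (−sin 179°, cos 179°); with |LF| = 16.5, F = (-59.69, -30.15). Then |JF| = |F − J| = 66.87.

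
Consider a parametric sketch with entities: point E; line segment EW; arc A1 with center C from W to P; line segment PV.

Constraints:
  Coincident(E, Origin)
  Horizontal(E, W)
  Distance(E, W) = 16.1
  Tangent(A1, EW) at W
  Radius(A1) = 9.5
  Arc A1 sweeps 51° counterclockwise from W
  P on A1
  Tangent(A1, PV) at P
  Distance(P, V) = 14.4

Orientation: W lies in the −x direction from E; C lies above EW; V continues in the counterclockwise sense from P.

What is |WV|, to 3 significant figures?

22.1

On A1, W sits at bearing -90° from C; a 51° counterclockwise sweep puts P at bearing -39°, so P = C + 9.5·(cos -39°, sin -39°) = (-8.72, 3.52). Tangency of A1 to PV means the radius CP is perpendicular to PV, so PV runs along (−sin -39°, cos -39°); with |PV| = 14.4, V = (0.345, 14.7). Then |WV| = |V − W| = 22.1.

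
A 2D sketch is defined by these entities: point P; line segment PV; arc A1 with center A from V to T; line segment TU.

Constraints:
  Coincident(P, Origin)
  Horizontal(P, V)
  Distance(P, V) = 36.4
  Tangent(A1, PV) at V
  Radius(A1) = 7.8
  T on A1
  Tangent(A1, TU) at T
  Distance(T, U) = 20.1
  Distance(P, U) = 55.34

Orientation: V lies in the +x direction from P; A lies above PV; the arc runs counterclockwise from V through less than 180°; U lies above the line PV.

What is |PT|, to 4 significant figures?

44.28

Checks: ∠(AV, VP) = 90.00° ✓; |AT| = 7.800 ✓; ∠(AT, TU) = 90.00° ✓; |TU| = 20.10 ✓; |PU| = 55.34 ✓.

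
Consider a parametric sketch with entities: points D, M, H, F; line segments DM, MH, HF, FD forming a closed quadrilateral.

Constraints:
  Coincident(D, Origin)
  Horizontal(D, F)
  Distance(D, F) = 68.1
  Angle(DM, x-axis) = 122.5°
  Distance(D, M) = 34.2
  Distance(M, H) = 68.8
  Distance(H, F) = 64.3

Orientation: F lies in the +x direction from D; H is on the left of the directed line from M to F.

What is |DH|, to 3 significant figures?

73.4

Checks: D.y = 0.00, F.y = 0.00 ✓; |MH| = 68.80 ✓; |HF| = 64.30 ✓.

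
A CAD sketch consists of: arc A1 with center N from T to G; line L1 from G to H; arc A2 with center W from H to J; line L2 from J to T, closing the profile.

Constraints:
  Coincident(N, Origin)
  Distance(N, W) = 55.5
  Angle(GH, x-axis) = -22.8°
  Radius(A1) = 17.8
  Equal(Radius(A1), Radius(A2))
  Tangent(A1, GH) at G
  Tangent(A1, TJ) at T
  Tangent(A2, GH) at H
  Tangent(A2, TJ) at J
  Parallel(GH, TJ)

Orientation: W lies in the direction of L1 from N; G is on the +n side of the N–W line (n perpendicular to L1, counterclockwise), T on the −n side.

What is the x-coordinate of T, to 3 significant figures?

-6.90

The slot axis is L1's direction at -22.8°, so u = (cos -22.8°, sin -22.8°) = (0.922, -0.388) and n = (−sin -22.8°, cos -22.8°) = (0.388, 0.922). N is at the origin and W lies 55.5 along u from N, so W = 55.5·u = (51.2, -21.5). Tangency of A1 to both parallel lines with radius 17.8 puts G and T at N ± 17.8·n: G = (6.90, 16.4), T = (-6.90, -16.4). So T.x = -6.90.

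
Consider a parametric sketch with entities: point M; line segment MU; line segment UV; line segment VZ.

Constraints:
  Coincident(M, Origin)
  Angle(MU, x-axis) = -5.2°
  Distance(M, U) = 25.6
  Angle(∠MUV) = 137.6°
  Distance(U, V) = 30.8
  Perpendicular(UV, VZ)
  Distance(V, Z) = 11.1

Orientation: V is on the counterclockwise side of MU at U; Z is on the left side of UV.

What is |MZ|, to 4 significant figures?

50.08

M is at the origin; MU runs at -5.2° with length 25.6, so U = 25.6·(cos -5.2°, sin -5.2°) = (25.49, -2.320). ∠MUV = 137.6°, so UV runs at -5.2° + (180° − 137.6°) = 37.20° from the x-axis; with |UV| = 30.8, V = U + 30.8·(cos 37.20°, sin 37.20°) = (50.03, 16.30). UV ⟂ VZ; with |VZ| = 11.1 on the left of UV, Z = V + 11.1·(-0.6046, 0.7965) = (43.32, 25.14). Then |MZ| = |Z − M| = 50.08.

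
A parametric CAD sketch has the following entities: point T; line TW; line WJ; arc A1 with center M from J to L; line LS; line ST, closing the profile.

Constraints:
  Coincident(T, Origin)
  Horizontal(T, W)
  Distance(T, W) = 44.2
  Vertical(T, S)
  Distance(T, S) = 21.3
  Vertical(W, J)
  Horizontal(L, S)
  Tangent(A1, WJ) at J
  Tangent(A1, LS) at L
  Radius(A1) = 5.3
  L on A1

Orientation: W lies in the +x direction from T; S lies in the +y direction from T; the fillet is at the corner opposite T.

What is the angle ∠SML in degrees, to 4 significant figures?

82.24°

T is at the origin; TW is horizontal with |TW| = 44.2 and W on the +x side, so W = (44.20, 0.000). TS is vertical with |TS| = 21.3 and S on the +y side, so S = (0.000, 21.30). The virtual corner opposite T is at (44.20, 21.30). Since A1 is tangent to WJ there, MJ ⟂ WJ and since A1 is tangent to LS there, ML ⟂ LS, with radius 5.3, so the center M sits 5.3 in from both sides at M = (38.90, 16.00). That places the tangent points at J = (44.20, 16.00) on WJ and L = (38.90, 21.30) on LS. Then cos ∠SML = MS·ML / (|MS||ML|), giving 82.24°.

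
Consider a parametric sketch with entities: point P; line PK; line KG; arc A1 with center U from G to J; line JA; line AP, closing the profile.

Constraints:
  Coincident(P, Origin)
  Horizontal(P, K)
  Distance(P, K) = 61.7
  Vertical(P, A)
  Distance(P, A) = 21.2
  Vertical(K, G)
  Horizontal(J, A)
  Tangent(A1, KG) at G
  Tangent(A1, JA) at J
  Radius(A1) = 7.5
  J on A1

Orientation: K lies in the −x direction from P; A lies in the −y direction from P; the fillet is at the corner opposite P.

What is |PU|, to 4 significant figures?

55.90

PA is vertical with |PA| = 21.2 and A on the −y side, so A = (0.000, -21.20). The virtual corner opposite P is at (-61.70, -21.20). Since A1 is tangent to KG there, UG ⟂ KG and since A1 is tangent to JA there, UJ ⟂ JA, with radius 7.5, so the center U sits 7.5 in from both sides at U = (-54.20, -13.70). Then |PU| = |U − P| = 55.90.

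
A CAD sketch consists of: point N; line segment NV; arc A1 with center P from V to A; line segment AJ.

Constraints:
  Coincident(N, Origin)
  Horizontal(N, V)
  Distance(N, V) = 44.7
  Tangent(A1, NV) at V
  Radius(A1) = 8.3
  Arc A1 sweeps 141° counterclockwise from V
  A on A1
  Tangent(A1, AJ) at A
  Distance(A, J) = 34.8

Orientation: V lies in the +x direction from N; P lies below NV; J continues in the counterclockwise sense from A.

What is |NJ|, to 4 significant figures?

75.95

N is at the origin; NV is horizontal with |NV| = 44.7 and V on the +x side, so V = (44.70, 0.000). The tangent condition forces PV to be normal to NV, so P = V + (0, -8.3) = (44.70, -8.300). On A1, V sits at bearing 90° from P; a 141° counterclockwise sweep puts A at bearing 231°, so A = P + 8.3·(cos 231°, sin 231°) = (39.48, -14.75). Since A1 is tangent to AJ there, PA ⟂ AJ, so AJ runs along (−sin 231°, cos 231°); with |AJ| = 34.8, J = (66.52, -36.65). Then |NJ| = |J − N| = 75.95.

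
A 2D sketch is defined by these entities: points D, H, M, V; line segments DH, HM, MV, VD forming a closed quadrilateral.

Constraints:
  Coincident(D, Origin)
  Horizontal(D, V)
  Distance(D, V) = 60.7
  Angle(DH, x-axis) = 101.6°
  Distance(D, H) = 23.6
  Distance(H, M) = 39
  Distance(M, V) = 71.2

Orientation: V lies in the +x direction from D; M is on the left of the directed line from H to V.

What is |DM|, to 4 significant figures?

58.21

D is at the origin; D and V share the same y with |DV| = 60.7 and V in +x, so V = (60.7, 0). DH runs at 101.6° with |DH| = 23.6, so H = (-4.745, 23.12). M is determined by |HM| = 39.0 and |MV| = 71.2 together: it lies at the intersection of circle(H, 39.0) and circle(V, 71.2). With |HV| = 69.41, the foot of the radical line on HV is 9.142 from H and the perpendicular offset is √(39.0² − 9.142²) = 37.91. Taking the left-of-HV solution: M = (16.50, 55.82).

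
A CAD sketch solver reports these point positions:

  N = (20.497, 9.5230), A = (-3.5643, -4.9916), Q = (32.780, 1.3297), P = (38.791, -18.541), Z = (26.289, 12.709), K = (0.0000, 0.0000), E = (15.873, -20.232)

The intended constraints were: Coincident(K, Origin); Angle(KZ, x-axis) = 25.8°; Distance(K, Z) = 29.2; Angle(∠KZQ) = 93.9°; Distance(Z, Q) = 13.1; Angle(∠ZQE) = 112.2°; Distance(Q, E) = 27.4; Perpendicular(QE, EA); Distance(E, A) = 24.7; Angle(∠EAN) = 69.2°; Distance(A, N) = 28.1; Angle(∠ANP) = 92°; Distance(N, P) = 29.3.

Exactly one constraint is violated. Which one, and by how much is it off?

Distance(N, P) = 29.3 — off by 4.20.

K = (0.00, 0.00) ✓; KZ at 25.80° ✓; |KZ| = 29.20 ✓; ∠KZQ = 93.90° ✓; |ZQ| = 13.10 ✓; ∠ZQE = 112.2° ✓; |QE| = 27.40 ✓; ∠(QE, EA) = 90.00° ✓; |EA| = 24.70 ✓; ∠EAN = 69.20° ✓; |AN| = 28.10 ✓; ∠ANP = 92.00° ✓; |NP| = 33.50 ✗.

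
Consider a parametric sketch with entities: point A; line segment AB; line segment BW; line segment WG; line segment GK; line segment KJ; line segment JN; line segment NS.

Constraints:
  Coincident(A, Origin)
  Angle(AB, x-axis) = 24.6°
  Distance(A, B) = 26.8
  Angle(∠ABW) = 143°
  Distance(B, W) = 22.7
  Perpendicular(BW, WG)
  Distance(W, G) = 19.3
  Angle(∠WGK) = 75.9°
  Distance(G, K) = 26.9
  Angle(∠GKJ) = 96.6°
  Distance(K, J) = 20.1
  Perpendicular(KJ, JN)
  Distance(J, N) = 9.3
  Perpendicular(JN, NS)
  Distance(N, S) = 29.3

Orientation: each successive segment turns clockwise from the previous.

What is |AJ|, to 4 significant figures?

31.13

∠WGK = 75.9° gives GK at 153.5° from the x-axis; with |GK| = 26.9, K = (18.32, -0.5652). ∠GKJ = 96.6° gives KJ at 70.10° from the x-axis; with |KJ| = 20.1, J = (25.16, 18.33). Then |AJ| = |J − A| = 31.13.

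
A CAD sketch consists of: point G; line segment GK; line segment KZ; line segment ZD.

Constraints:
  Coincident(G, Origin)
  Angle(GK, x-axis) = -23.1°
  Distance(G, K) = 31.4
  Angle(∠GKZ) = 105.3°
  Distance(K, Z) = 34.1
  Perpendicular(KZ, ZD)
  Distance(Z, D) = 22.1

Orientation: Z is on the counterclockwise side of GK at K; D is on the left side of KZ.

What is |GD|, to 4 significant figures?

43.17

∠GKZ = 105.3°, so KZ runs at -23.1° + (180° − 105.3°) = 51.60° from the x-axis; with |KZ| = 34.1, Z = K + 34.1·(cos 51.60°, sin 51.60°) = (50.06, 14.40). KZ is perpendicular to ZD; with |ZD| = 22.1 on the left of KZ, D = Z + 22.1·(-0.7837, 0.6211) = (32.74, 28.13). Then |GD| = |D − G| = 43.17.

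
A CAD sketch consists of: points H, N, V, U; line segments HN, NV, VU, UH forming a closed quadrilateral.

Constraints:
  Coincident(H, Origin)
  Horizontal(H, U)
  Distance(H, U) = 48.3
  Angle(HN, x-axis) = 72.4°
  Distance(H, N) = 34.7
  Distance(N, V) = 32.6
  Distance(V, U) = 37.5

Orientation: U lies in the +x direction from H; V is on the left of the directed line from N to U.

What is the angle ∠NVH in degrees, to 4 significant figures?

33.80°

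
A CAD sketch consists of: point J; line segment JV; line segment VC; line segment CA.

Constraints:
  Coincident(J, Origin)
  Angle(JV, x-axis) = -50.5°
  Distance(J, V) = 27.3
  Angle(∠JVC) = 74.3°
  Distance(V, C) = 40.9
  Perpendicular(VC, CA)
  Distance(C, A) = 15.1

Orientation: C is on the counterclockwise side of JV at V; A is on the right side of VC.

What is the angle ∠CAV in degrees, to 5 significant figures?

69.736°

J is at the origin; JV runs at -50.5° with length 27.3, so V = 27.3·(cos -50.5°, sin -50.5°) = (17.365, -21.065). ∠JVC = 74.3°, so VC runs at -50.5° + (180° − 74.3°) = 55.200° from the x-axis; with |VC| = 40.9, C = V + 40.9·(cos 55.200°, sin 55.200°) = (40.707, 12.520). The perpendicularity gives CA at right angles to VC; with |CA| = 15.1 on the right of VC, A = C + 15.1·(0.82115, -0.57071) = (53.106, 3.9019). Then cos ∠CAV = AC·AV / (|AC||AV|), giving 69.736°.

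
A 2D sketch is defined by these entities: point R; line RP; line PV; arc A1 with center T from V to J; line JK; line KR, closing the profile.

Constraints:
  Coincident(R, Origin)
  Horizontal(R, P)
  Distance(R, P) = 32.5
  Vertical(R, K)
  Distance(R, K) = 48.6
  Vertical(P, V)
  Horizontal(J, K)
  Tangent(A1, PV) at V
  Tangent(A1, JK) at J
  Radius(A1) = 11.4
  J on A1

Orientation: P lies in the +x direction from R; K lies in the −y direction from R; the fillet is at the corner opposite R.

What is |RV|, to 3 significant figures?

49.4

R is at the origin; R and P share the same y with |RP| = 32.5 and P on the +x side, so P = (32.5, 0.00). RK is vertical with |RK| = 48.6 and K on the −y side, so K = (0.00, -48.6). The virtual corner opposite R is at (32.5, -48.6). Since A1 is tangent to PV there, TV ⟂ PV and A1 meets JK tangentially, so TJ is at right angles to JK, with radius 11.4, so the center T sits 11.4 in from both sides at T = (21.1, -37.2). That places the tangent points at V = (32.5, -37.2) on PV and J = (21.1, -48.6) on JK. Then |RV| = |V − R| = 49.4.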